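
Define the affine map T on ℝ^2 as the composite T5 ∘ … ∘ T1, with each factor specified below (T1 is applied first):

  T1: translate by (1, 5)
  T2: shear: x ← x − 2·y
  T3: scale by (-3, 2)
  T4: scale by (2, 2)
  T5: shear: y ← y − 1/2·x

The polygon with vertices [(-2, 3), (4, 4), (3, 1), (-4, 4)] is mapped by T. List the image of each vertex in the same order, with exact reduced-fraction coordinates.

T1 translate by (1, 5): (-2, 3) → (-1, 8); (4, 4) → (5, 9); (3, 1) → (4, 6); (-4, 4) → (-3, 9)
T2 shear: x ← x − 2·y: (-1, 8) → (-17, 8); (5, 9) → (-13, 9); (4, 6) → (-8, 6); (-3, 9) → (-21, 9)
T3 scale by (-3, 2): (-17, 8) → (51, 16); (-13, 9) → (39, 18); (-8, 6) → (24, 12); (-21, 9) → (63, 18)
T4 scale by (2, 2): (51, 16) → (102, 32); (39, 18) → (78, 36); (24, 12) → (48, 24); (63, 18) → (126, 36)
T5 shear: y ← y − 1/2·x: (102, 32) → (102, -19); (78, 36) → (78, -3); (48, 24) → (48, 0); (126, 36) → (126, -27)

image vertices: (102, -19), (78, -3), (48, 0), (126, -27)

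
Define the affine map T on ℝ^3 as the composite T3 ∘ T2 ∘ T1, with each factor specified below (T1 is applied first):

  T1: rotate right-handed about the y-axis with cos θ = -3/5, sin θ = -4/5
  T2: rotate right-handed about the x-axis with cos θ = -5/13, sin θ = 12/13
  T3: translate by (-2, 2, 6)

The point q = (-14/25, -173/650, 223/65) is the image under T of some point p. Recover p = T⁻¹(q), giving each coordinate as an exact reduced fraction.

T1 = [-3/5 0 -4/5 0; 0 1 0 0; 4/5 0 -3/5 0; 0 0 0 1]
T2·T1 = [-3/5 0 -4/5 0; -48/65 -5/13 36/65 0; -4/13 12/13 3/13 0; 0 0 0 1]
T3·…·T1 = [-3/5 0 -4/5 -2; -48/65 -5/13 36/65 2; -4/13 12/13 3/13 6; 0 0 0 1]
det M = 1; M⁻¹ = [-3/5 -48/65 -4/13 138/65; 0 -5/13 12/13 -62/13; -4/5 36/65 3/13 -266/65; 0 0 0 1]
M⁻¹ · (-14/25, -173/650, 223/65)ᵀ = (8/5, -3/2, -3)ᵀ

p = (8/5, -3/2, -3)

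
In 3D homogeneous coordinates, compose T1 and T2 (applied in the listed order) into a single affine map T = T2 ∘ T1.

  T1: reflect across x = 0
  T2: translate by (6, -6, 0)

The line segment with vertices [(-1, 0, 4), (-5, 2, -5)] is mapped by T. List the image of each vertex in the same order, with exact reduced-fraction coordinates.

image vertices: (7, -6, 4), (11, -4, -5)

T1 reflect across x = 0: (-1, 0, 4) → (1, 0, 4); (-5, 2, -5) → (5, 2, -5)
T2 translate by (6, -6, 0): (1, 0, 4) → (7, -6, 4); (5, 2, -5) → (11, -4, -5)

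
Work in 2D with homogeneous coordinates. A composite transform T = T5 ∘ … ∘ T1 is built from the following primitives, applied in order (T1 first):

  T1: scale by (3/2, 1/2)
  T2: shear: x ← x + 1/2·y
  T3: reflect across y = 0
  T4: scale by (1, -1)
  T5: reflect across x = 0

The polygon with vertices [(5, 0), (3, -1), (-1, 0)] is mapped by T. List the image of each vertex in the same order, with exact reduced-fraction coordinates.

image vertices: (-15/2, 0), (-17/4, -1/2), (3/2, 0)

T1 scale by (3/2, 1/2): (5, 0) → (15/2, 0); (3, -1) → (9/2, -1/2); (-1, 0) → (-3/2, 0)
T2 shear: x ← x + 1/2·y: (15/2, 0) → (15/2, 0); (9/2, -1/2) → (17/4, -1/2); (-3/2, 0) → (-3/2, 0)
T3 reflect across y = 0: (15/2, 0) → (15/2, 0); (17/4, -1/2) → (17/4, 1/2); (-3/2, 0) → (-3/2, 0)
T4 scale by (1, -1): (15/2, 0) → (15/2, 0); (17/4, 1/2) → (17/4, -1/2); (-3/2, 0) → (-3/2, 0)
T5 reflect across x = 0: (15/2, 0) → (-15/2, 0); (17/4, -1/2) → (-17/4, -1/2); (-3/2, 0) → (3/2, 0)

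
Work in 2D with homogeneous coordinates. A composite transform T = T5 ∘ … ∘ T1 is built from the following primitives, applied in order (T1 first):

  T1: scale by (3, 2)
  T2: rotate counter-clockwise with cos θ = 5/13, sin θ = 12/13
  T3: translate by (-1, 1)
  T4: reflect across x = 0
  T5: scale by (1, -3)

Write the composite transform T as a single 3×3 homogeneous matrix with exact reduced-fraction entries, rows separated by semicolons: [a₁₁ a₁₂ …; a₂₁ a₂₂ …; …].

T = [-15/13 24/13 1; -108/13 -30/13 -3; 0 0 1]

T1 = [3 0 0; 0 2 0; 0 0 1]
T2·T1 = [15/13 -24/13 0; 36/13 10/13 0; 0 0 1]
T3·…·T1 = [15/13 -24/13 -1; 36/13 10/13 1; 0 0 1]
T4·…·T1 = [-15/13 24/13 1; 36/13 10/13 1; 0 0 1]
T5·…·T1 = [-15/13 24/13 1; -108/13 -30/13 -3; 0 0 1]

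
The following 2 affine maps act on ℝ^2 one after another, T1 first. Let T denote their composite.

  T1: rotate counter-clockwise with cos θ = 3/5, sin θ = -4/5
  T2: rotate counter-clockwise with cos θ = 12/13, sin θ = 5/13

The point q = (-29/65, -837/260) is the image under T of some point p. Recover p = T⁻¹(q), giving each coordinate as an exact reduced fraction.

T1 = [3/5 4/5 0; -4/5 3/5 0; 0 0 1]
T2·T1 = [56/65 33/65 0; -33/65 56/65 0; 0 0 1]
det M = 1; M⁻¹ = [56/65 -33/65 0; 33/65 56/65 0; 0 0 1]
M⁻¹ · (-29/65, -837/260)ᵀ = (5/4, -3)ᵀ

p = (5/4, -3)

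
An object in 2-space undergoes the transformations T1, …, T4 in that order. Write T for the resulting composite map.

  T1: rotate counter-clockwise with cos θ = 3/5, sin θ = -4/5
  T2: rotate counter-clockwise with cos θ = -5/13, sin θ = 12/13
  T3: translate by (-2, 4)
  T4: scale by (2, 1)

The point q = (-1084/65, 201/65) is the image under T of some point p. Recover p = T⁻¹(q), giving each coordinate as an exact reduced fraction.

p = (-4, 5)

T1 = [3/5 4/5 0; -4/5 3/5 0; 0 0 1]
T2·T1 = [33/65 -56/65 0; 56/65 33/65 0; 0 0 1]
T3·…·T1 = [33/65 -56/65 -2; 56/65 33/65 4; 0 0 1]
T4·…·T1 = [66/65 -112/65 -4; 56/65 33/65 4; 0 0 1]
det M = 2; M⁻¹ = [33/130 56/65 -158/65; -28/65 33/65 -244/65; 0 0 1]
M⁻¹ · (-1084/65, 201/65)ᵀ = (-4, 5)ᵀ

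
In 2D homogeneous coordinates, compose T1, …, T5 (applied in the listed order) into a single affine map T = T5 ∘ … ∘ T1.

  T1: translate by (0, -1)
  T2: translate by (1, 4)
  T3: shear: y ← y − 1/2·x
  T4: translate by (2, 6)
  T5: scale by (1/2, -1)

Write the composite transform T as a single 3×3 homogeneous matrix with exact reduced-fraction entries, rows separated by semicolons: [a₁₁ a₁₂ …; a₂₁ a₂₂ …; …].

T1 = [1 0 0; 0 1 -1; 0 0 1]
T2·T1 = [1 0 1; 0 1 3; 0 0 1]
T3·…·T1 = [1 0 1; -1/2 1 5/2; 0 0 1]
T4·…·T1 = [1 0 3; -1/2 1 17/2; 0 0 1]
T5·…·T1 = [1/2 0 3/2; 1/2 -1 -17/2; 0 0 1]

T = [1/2 0 3/2; 1/2 -1 -17/2; 0 0 1]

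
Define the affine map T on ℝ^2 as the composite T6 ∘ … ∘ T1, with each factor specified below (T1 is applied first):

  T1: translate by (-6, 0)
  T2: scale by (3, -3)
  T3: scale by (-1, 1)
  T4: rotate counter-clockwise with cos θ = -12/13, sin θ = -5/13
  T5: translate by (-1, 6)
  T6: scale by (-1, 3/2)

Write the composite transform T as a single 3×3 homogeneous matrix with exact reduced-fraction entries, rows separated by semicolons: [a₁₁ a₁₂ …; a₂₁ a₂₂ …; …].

T1 = [1 0 -6; 0 1 0; 0 0 1]
T2·T1 = [3 0 -18; 0 -3 0; 0 0 1]
T3·…·T1 = [-3 0 18; 0 -3 0; 0 0 1]
T4·…·T1 = [36/13 -15/13 -216/13; 15/13 36/13 -90/13; 0 0 1]
T5·…·T1 = [36/13 -15/13 -229/13; 15/13 36/13 -12/13; 0 0 1]
T6·…·T1 = [-36/13 15/13 229/13; 45/26 54/13 -18/13; 0 0 1]

T = [-36/13 15/13 229/13; 45/26 54/13 -18/13; 0 0 1]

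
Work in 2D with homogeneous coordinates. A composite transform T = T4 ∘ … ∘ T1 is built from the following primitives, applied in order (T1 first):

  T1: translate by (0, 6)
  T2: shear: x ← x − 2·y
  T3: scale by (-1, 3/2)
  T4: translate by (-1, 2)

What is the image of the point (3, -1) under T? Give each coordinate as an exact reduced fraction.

T(p) = (6, 19/2)

T1 translate by (0, 6): (3, -1) → (3, 5)
T2 shear: x ← x − 2·y: (3, 5) → (-7, 5)
T3 scale by (-1, 3/2): (-7, 5) → (7, 15/2)
T4 translate by (-1, 2): (7, 15/2) → (6, 19/2)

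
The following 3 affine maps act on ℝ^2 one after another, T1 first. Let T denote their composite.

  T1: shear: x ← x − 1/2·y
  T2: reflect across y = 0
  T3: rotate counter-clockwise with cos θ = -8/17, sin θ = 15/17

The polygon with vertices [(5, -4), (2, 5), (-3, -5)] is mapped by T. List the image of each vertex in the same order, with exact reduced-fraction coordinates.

image vertices: (-116/17, 73/17), (79/17, 65/34), (-71/17, -95/34)

T1 shear: x ← x − 1/2·y: (5, -4) → (7, -4); (2, 5) → (-1/2, 5); (-3, -5) → (-1/2, -5)
T2 reflect across y = 0: (7, -4) → (7, 4); (-1/2, 5) → (-1/2, -5); (-1/2, -5) → (-1/2, 5)
T3 rotate counter-clockwise with cos θ = -8/17, sin θ = 15/17: (7, 4) → (-116/17, 73/17); (-1/2, -5) → (79/17, 65/34); (-1/2, 5) → (-71/17, -95/34)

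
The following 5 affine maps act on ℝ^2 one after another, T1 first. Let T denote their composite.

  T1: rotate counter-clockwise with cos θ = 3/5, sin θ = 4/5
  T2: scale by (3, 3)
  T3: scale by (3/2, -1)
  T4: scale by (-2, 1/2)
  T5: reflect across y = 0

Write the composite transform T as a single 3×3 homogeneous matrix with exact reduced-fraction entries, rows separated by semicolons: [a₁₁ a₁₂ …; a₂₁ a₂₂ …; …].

T1 = [3/5 -4/5 0; 4/5 3/5 0; 0 0 1]
T2·T1 = [9/5 -12/5 0; 12/5 9/5 0; 0 0 1]
T3·…·T1 = [27/10 -18/5 0; -12/5 -9/5 0; 0 0 1]
T4·…·T1 = [-27/5 36/5 0; -6/5 -9/10 0; 0 0 1]
T5·…·T1 = [-27/5 36/5 0; 6/5 9/10 0; 0 0 1]

T = [-27/5 36/5 0; 6/5 9/10 0; 0 0 1]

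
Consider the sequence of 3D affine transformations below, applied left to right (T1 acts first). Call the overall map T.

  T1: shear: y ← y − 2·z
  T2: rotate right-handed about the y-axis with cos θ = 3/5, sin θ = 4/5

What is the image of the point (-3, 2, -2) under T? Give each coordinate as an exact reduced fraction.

T(p) = (-17/5, 6, 6/5)

T1 shear: y ← y − 2·z: (-3, 2, -2) → (-3, 6, -2)
T2 rotate right-handed about the y-axis with cos θ = 3/5, sin θ = 4/5: (-3, 6, -2) → (-17/5, 6, 6/5)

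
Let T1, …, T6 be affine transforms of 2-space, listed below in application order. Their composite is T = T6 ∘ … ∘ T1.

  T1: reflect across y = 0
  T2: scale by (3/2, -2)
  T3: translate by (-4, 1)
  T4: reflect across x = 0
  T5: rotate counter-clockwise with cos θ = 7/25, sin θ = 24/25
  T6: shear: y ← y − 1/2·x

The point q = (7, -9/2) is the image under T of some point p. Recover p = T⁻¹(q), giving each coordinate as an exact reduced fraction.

T1 = [1 0 0; 0 -1 0; 0 0 1]
T2·T1 = [3/2 0 0; 0 2 0; 0 0 1]
T3·…·T1 = [3/2 0 -4; 0 2 1; 0 0 1]
T4·…·T1 = [-3/2 0 4; 0 2 1; 0 0 1]
T5·…·T1 = [-21/50 -48/25 4/25; -36/25 14/25 103/25; 0 0 1]
T6·…·T1 = [-21/50 -48/25 4/25; -123/100 38/25 101/25; 0 0 1]
det M = -3; M⁻¹ = [-38/75 -16/25 8/3; -41/100 7/50 -1/2; 0 0 1]
M⁻¹ · (7, -9/2)ᵀ = (2, -4)ᵀ

p = (2, -4)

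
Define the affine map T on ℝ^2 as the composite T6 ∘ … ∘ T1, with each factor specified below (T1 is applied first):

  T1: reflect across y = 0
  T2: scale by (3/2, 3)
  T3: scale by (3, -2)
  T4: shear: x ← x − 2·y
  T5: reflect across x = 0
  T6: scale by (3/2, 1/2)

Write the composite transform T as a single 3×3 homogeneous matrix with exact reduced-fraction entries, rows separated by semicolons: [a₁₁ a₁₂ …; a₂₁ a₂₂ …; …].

T = [-27/4 18 0; 0 3 0; 0 0 1]

T1 = [1 0 0; 0 -1 0; 0 0 1]
T2·T1 = [3/2 0 0; 0 -3 0; 0 0 1]
T3·…·T1 = [9/2 0 0; 0 6 0; 0 0 1]
T4·…·T1 = [9/2 -12 0; 0 6 0; 0 0 1]
T5·…·T1 = [-9/2 12 0; 0 6 0; 0 0 1]
T6·…·T1 = [-27/4 18 0; 0 3 0; 0 0 1]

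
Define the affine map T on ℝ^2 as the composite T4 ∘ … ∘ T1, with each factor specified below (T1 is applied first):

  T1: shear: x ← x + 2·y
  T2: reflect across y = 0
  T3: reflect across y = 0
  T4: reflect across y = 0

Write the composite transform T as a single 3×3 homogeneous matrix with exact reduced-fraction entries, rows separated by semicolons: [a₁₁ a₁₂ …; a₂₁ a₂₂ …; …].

T = [1 2 0; 0 -1 0; 0 0 1]

T1 = [1 2 0; 0 1 0; 0 0 1]
T2·T1 = [1 2 0; 0 -1 0; 0 0 1]
T3·…·T1 = [1 2 0; 0 1 0; 0 0 1]
T4·…·T1 = [1 2 0; 0 -1 0; 0 0 1]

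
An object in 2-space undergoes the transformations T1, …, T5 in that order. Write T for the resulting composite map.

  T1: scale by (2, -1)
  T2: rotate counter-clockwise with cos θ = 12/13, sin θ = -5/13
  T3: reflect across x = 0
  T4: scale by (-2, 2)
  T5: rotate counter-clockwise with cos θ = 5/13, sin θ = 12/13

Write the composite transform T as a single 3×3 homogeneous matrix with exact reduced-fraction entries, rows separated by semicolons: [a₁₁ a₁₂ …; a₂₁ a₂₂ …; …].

T = [480/169 238/169 0; 476/169 -240/169 0; 0 0 1]

T1 = [2 0 0; 0 -1 0; 0 0 1]
T2·T1 = [24/13 -5/13 0; -10/13 -12/13 0; 0 0 1]
T3·…·T1 = [-24/13 5/13 0; -10/13 -12/13 0; 0 0 1]
T4·…·T1 = [48/13 -10/13 0; -20/13 -24/13 0; 0 0 1]
T5·…·T1 = [480/169 238/169 0; 476/169 -240/169 0; 0 0 1]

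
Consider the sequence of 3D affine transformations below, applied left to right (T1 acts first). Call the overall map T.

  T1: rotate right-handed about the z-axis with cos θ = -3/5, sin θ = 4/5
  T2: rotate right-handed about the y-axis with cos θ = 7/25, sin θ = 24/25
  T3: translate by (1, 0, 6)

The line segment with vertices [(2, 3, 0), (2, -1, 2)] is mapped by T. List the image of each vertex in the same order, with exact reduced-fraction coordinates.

image vertices: (-1/125, -1/5, 1182/125), (351/125, 11/5, 868/125)

T1 rotate right-handed about the z-axis with cos θ = -3/5, sin θ = 4/5: (2, 3, 0) → (-18/5, -1/5, 0); (2, -1, 2) → (-2/5, 11/5, 2)
T2 rotate right-handed about the y-axis with cos θ = 7/25, sin θ = 24/25: (-18/5, -1/5, 0) → (-126/125, -1/5, 432/125); (-2/5, 11/5, 2) → (226/125, 11/5, 118/125)
T3 translate by (1, 0, 6): (-126/125, -1/5, 432/125) → (-1/125, -1/5, 1182/125); (226/125, 11/5, 118/125) → (351/125, 11/5, 868/125)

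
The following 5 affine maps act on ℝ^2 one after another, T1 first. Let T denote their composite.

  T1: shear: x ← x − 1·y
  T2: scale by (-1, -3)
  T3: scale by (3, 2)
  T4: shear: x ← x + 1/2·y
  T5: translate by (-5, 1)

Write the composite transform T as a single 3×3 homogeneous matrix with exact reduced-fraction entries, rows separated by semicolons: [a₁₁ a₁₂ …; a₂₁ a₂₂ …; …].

T1 = [1 -1 0; 0 1 0; 0 0 1]
T2·T1 = [-1 1 0; 0 -3 0; 0 0 1]
T3·…·T1 = [-3 3 0; 0 -6 0; 0 0 1]
T4·…·T1 = [-3 0 0; 0 -6 0; 0 0 1]
T5·…·T1 = [-3 0 -5; 0 -6 1; 0 0 1]

T = [-3 0 -5; 0 -6 1; 0 0 1]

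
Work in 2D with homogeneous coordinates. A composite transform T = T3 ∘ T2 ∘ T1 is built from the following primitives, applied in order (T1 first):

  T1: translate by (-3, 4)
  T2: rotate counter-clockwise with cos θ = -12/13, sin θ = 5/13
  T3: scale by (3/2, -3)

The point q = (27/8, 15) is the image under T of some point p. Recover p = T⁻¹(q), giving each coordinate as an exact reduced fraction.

T1 = [1 0 -3; 0 1 4; 0 0 1]
T2·T1 = [-12/13 -5/13 16/13; 5/13 -12/13 -63/13; 0 0 1]
T3·…·T1 = [-18/13 -15/26 24/13; -15/13 36/13 189/13; 0 0 1]
det M = -9/2; M⁻¹ = [-8/13 -5/39 3; -10/39 4/13 -4; 0 0 1]
M⁻¹ · (27/8, 15)ᵀ = (-1, -1/4)ᵀ

p = (-1, -1/4)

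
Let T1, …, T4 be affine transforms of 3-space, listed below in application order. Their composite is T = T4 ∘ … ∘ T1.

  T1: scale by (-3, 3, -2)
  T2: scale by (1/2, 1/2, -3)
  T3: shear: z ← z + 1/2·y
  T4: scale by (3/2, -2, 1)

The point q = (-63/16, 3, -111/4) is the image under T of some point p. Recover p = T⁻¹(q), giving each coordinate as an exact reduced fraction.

p = (7/4, -1, -9/2)

T1 = [-3 0 0 0; 0 3 0 0; 0 0 -2 0; 0 0 0 1]
T2·T1 = [-3/2 0 0 0; 0 3/2 0 0; 0 0 6 0; 0 0 0 1]
T3·…·T1 = [-3/2 0 0 0; 0 3/2 0 0; 0 3/4 6 0; 0 0 0 1]
T4·…·T1 = [-9/4 0 0 0; 0 -3 0 0; 0 3/4 6 0; 0 0 0 1]
det M = 81/2; M⁻¹ = [-4/9 0 0 0; 0 -1/3 0 0; 0 1/24 1/6 0; 0 0 0 1]
M⁻¹ · (-63/16, 3, -111/4)ᵀ = (7/4, -1, -9/2)ᵀ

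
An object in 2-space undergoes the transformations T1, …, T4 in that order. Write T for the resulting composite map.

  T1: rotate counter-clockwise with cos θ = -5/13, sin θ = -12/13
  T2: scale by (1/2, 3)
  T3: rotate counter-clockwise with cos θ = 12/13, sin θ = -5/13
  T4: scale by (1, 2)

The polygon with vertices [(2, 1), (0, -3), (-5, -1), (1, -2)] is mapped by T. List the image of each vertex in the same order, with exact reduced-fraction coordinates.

T1 rotate counter-clockwise with cos θ = -5/13, sin θ = -12/13: (2, 1) → (2/13, -29/13); (0, -3) → (-36/13, 15/13); (-5, -1) → (1, 5); (1, -2) → (-29/13, -2/13)
T2 scale by (1/2, 3): (2/13, -29/13) → (1/13, -87/13); (-36/13, 15/13) → (-18/13, 45/13); (1, 5) → (1/2, 15); (-29/13, -2/13) → (-29/26, -6/13)
T3 rotate counter-clockwise with cos θ = 12/13, sin θ = -5/13: (1/13, -87/13) → (-423/169, -1049/169); (-18/13, 45/13) → (9/169, 630/169); (1/2, 15) → (81/13, 355/26); (-29/26, -6/13) → (-204/169, 1/338)
T4 scale by (1, 2): (-423/169, -1049/169) → (-423/169, -2098/169); (9/169, 630/169) → (9/169, 1260/169); (81/13, 355/26) → (81/13, 355/13); (-204/169, 1/338) → (-204/169, 1/169)

image vertices: (-423/169, -2098/169), (9/169, 1260/169), (81/13, 355/13), (-204/169, 1/169)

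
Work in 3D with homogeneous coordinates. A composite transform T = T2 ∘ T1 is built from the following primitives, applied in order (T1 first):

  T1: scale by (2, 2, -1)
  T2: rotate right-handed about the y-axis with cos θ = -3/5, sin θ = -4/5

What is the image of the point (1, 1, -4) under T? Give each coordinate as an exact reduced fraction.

T1 scale by (2, 2, -1): (1, 1, -4) → (2, 2, 4)
T2 rotate right-handed about the y-axis with cos θ = -3/5, sin θ = -4/5: (2, 2, 4) → (-22/5, 2, -4/5)

T(p) = (-22/5, 2, -4/5)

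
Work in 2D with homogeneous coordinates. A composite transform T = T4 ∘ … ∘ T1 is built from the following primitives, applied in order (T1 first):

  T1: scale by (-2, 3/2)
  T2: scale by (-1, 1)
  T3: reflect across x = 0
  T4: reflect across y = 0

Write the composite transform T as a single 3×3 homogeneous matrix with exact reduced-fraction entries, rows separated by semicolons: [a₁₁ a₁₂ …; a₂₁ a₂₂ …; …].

T1 = [-2 0 0; 0 3/2 0; 0 0 1]
T2·T1 = [2 0 0; 0 3/2 0; 0 0 1]
T3·…·T1 = [-2 0 0; 0 3/2 0; 0 0 1]
T4·…·T1 = [-2 0 0; 0 -3/2 0; 0 0 1]

T = [-2 0 0; 0 -3/2 0; 0 0 1]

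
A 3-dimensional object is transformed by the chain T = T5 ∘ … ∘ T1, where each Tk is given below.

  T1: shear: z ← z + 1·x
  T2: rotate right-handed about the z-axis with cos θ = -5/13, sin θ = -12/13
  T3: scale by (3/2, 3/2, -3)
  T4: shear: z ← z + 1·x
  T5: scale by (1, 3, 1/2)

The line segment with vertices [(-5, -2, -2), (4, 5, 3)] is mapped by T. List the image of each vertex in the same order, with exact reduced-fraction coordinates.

T1 shear: z ← z + 1·x: (-5, -2, -2) → (-5, -2, -7); (4, 5, 3) → (4, 5, 7)
T2 rotate right-handed about the z-axis with cos θ = -5/13, sin θ = -12/13: (-5, -2, -7) → (1/13, 70/13, -7); (4, 5, 7) → (40/13, -73/13, 7)
T3 scale by (3/2, 3/2, -3): (1/13, 70/13, -7) → (3/26, 105/13, 21); (40/13, -73/13, 7) → (60/13, -219/26, -21)
T4 shear: z ← z + 1·x: (3/26, 105/13, 21) → (3/26, 105/13, 549/26); (60/13, -219/26, -21) → (60/13, -219/26, -213/13)
T5 scale by (1, 3, 1/2): (3/26, 105/13, 549/26) → (3/26, 315/13, 549/52); (60/13, -219/26, -213/13) → (60/13, -657/26, -213/26)

image vertices: (3/26, 315/13, 549/52), (60/13, -657/26, -213/26)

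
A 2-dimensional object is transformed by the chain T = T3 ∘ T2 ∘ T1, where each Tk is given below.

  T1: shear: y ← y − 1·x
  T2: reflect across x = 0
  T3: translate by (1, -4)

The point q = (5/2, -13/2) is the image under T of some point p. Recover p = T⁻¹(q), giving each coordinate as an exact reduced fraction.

T1 = [1 0 0; -1 1 0; 0 0 1]
T2·T1 = [-1 0 0; -1 1 0; 0 0 1]
T3·…·T1 = [-1 0 1; -1 1 -4; 0 0 1]
det M = -1; M⁻¹ = [-1 0 1; -1 1 5; 0 0 1]
M⁻¹ · (5/2, -13/2)ᵀ = (-3/2, -4)ᵀ

p = (-3/2, -4)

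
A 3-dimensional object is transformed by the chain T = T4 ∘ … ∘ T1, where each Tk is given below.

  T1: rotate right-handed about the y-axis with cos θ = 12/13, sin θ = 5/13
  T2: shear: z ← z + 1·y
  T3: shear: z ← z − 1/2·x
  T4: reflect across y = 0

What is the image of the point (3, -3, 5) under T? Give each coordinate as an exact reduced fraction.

T1 rotate right-handed about the y-axis with cos θ = 12/13, sin θ = 5/13: (3, -3, 5) → (61/13, -3, 45/13)
T2 shear: z ← z + 1·y: (61/13, -3, 45/13) → (61/13, -3, 6/13)
T3 shear: z ← z − 1/2·x: (61/13, -3, 6/13) → (61/13, -3, -49/26)
T4 reflect across y = 0: (61/13, -3, -49/26) → (61/13, 3, -49/26)

T(p) = (61/13, 3, -49/26)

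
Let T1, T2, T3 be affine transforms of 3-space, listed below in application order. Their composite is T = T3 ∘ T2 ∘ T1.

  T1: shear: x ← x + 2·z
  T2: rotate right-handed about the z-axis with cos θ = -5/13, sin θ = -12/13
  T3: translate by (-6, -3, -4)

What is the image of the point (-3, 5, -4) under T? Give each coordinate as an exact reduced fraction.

T1 shear: x ← x + 2·z: (-3, 5, -4) → (-11, 5, -4)
T2 rotate right-handed about the z-axis with cos θ = -5/13, sin θ = -12/13: (-11, 5, -4) → (115/13, 107/13, -4)
T3 translate by (-6, -3, -4): (115/13, 107/13, -4) → (37/13, 68/13, -8)

T(p) = (37/13, 68/13, -8)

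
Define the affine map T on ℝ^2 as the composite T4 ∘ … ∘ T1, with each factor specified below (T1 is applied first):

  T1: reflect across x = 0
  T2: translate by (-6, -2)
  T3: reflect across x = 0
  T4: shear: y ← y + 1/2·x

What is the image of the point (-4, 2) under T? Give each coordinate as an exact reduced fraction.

T1 reflect across x = 0: (-4, 2) → (4, 2)
T2 translate by (-6, -2): (4, 2) → (-2, 0)
T3 reflect across x = 0: (-2, 0) → (2, 0)
T4 shear: y ← y + 1/2·x: (2, 0) → (2, 1)

T(p) = (2, 1)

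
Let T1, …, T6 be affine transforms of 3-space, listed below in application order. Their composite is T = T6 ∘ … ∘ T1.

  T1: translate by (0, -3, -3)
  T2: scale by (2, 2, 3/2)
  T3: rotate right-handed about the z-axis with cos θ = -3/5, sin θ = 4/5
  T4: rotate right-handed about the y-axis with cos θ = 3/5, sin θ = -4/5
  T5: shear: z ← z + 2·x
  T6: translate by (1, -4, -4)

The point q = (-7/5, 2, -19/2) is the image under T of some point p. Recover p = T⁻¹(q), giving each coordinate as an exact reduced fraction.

p = (3, 2, 4)

T1 = [1 0 0 0; 0 1 0 -3; 0 0 1 -3; 0 0 0 1]
T2·T1 = [2 0 0 0; 0 2 0 -6; 0 0 3/2 -9/2; 0 0 0 1]
T3·…·T1 = [-6/5 -8/5 0 24/5; 8/5 -6/5 0 18/5; 0 0 3/2 -9/2; 0 0 0 1]
T4·…·T1 = [-18/25 -24/25 -6/5 162/25; 8/5 -6/5 0 18/5; -24/25 -32/25 9/10 57/50; 0 0 0 1]
T5·…·T1 = [-18/25 -24/25 -6/5 162/25; 8/5 -6/5 0 18/5; -12/5 -16/5 -3/2 141/10; 0 0 0 1]
T6·…·T1 = [-18/25 -24/25 -6/5 187/25; 8/5 -6/5 0 -2/5; -12/5 -16/5 -3/2 101/10; 0 0 0 1]
det M = 6; M⁻¹ = [3/10 2/5 -6/25 17/50; 2/5 -3/10 -8/25 3/25; -4/3 0 2/5 89/15; 0 0 0 1]
M⁻¹ · (-7/5, 2, -19/2)ᵀ = (3, 2, 4)ᵀ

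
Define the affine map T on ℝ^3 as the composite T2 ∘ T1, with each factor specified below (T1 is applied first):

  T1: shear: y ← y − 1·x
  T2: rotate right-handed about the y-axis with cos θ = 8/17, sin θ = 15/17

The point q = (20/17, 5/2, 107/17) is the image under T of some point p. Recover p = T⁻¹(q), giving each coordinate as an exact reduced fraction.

T1 = [1 0 0 0; -1 1 0 0; 0 0 1 0; 0 0 0 1]
T2·T1 = [8/17 0 15/17 0; -1 1 0 0; -15/17 0 8/17 0; 0 0 0 1]
det M = 1; M⁻¹ = [8/17 0 -15/17 0; 8/17 1 -15/17 0; 15/17 0 8/17 0; 0 0 0 1]
M⁻¹ · (20/17, 5/2, 107/17)ᵀ = (-5, -5/2, 4)ᵀ

p = (-5, -5/2, 4)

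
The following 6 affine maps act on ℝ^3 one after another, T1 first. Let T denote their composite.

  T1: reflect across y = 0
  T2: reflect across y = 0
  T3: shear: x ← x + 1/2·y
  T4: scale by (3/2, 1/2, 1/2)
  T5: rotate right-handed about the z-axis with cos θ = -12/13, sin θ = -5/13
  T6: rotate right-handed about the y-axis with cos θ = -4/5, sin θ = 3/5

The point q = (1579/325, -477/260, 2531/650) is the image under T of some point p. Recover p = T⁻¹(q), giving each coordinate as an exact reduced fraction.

p = (5, -7/5, -2/5)

T1 = [1 0 0 0; 0 -1 0 0; 0 0 1 0; 0 0 0 1]
T2·T1 = [1 0 0 0; 0 1 0 0; 0 0 1 0; 0 0 0 1]
T3·…·T1 = [1 1/2 0 0; 0 1 0 0; 0 0 1 0; 0 0 0 1]
T4·…·T1 = [3/2 3/4 0 0; 0 1/2 0 0; 0 0 1/2 0; 0 0 0 1]
T5·…·T1 = [-18/13 -1/2 0 0; -15/26 -3/4 0 0; 0 0 1/2 0; 0 0 0 1]
T6·…·T1 = [72/65 2/5 3/10 0; -15/26 -3/4 0 0; 54/65 3/10 -2/5 0; 0 0 0 1]
det M = 3/8; M⁻¹ = [4/5 2/3 3/5 0; -8/13 -24/13 -6/13 0; 6/5 0 -8/5 0; 0 0 0 1]
M⁻¹ · (1579/325, -477/260, 2531/650)ᵀ = (5, -7/5, -2/5)ᵀ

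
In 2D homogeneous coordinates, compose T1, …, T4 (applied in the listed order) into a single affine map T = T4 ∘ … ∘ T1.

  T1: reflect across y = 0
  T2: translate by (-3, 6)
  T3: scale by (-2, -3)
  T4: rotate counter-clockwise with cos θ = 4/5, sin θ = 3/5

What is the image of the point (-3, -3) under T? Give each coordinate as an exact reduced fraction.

T1 reflect across y = 0: (-3, -3) → (-3, 3)
T2 translate by (-3, 6): (-3, 3) → (-6, 9)
T3 scale by (-2, -3): (-6, 9) → (12, -27)
T4 rotate counter-clockwise with cos θ = 4/5, sin θ = 3/5: (12, -27) → (129/5, -72/5)

T(p) = (129/5, -72/5)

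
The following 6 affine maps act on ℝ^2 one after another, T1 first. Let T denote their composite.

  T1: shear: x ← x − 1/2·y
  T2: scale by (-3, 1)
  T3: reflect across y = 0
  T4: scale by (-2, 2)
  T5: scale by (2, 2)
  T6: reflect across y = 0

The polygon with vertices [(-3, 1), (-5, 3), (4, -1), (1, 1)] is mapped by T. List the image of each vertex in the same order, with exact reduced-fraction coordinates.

image vertices: (-42, 4), (-78, 12), (54, -4), (6, 4)

T1 shear: x ← x − 1/2·y: (-3, 1) → (-7/2, 1); (-5, 3) → (-13/2, 3); (4, -1) → (9/2, -1); (1, 1) → (1/2, 1)
T2 scale by (-3, 1): (-7/2, 1) → (21/2, 1); (-13/2, 3) → (39/2, 3); (9/2, -1) → (-27/2, -1); (1/2, 1) → (-3/2, 1)
T3 reflect across y = 0: (21/2, 1) → (21/2, -1); (39/2, 3) → (39/2, -3); (-27/2, -1) → (-27/2, 1); (-3/2, 1) → (-3/2, -1)
T4 scale by (-2, 2): (21/2, -1) → (-21, -2); (39/2, -3) → (-39, -6); (-27/2, 1) → (27, 2); (-3/2, -1) → (3, -2)
T5 scale by (2, 2): (-21, -2) → (-42, -4); (-39, -6) → (-78, -12); (27, 2) → (54, 4); (3, -2) → (6, -4)
T6 reflect across y = 0: (-42, -4) → (-42, 4); (-78, -12) → (-78, 12); (54, 4) → (54, -4); (6, -4) → (6, 4)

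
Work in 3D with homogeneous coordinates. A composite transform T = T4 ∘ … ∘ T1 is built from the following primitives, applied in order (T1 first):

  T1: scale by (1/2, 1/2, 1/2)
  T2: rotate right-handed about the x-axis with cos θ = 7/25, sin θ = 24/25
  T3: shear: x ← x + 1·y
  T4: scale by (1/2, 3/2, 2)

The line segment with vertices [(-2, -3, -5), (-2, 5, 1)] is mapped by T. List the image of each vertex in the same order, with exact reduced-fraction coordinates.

T1 scale by (1/2, 1/2, 1/2): (-2, -3, -5) → (-1, -3/2, -5/2); (-2, 5, 1) → (-1, 5/2, 1/2)
T2 rotate right-handed about the x-axis with cos θ = 7/25, sin θ = 24/25: (-1, -3/2, -5/2) → (-1, 99/50, -107/50); (-1, 5/2, 1/2) → (-1, 11/50, 127/50)
T3 shear: x ← x + 1·y: (-1, 99/50, -107/50) → (49/50, 99/50, -107/50); (-1, 11/50, 127/50) → (-39/50, 11/50, 127/50)
T4 scale by (1/2, 3/2, 2): (49/50, 99/50, -107/50) → (49/100, 297/100, -107/25); (-39/50, 11/50, 127/50) → (-39/100, 33/100, 127/25)

image vertices: (49/100, 297/100, -107/25), (-39/100, 33/100, 127/25)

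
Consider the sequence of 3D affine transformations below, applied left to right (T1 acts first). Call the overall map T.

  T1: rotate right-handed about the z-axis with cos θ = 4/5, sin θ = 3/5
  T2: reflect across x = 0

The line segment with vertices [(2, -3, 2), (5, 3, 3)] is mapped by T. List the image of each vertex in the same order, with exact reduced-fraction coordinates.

image vertices: (-17/5, -6/5, 2), (-11/5, 27/5, 3)

T1 rotate right-handed about the z-axis with cos θ = 4/5, sin θ = 3/5: (2, -3, 2) → (17/5, -6/5, 2); (5, 3, 3) → (11/5, 27/5, 3)
T2 reflect across x = 0: (17/5, -6/5, 2) → (-17/5, -6/5, 2); (11/5, 27/5, 3) → (-11/5, 27/5, 3)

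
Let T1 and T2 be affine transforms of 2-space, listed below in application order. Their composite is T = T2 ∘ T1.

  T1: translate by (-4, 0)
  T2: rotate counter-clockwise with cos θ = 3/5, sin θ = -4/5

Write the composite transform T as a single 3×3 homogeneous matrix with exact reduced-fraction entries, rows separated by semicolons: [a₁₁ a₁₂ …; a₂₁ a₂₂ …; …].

T1 = [1 0 -4; 0 1 0; 0 0 1]
T2·T1 = [3/5 4/5 -12/5; -4/5 3/5 16/5; 0 0 1]

T = [3/5 4/5 -12/5; -4/5 3/5 16/5; 0 0 1]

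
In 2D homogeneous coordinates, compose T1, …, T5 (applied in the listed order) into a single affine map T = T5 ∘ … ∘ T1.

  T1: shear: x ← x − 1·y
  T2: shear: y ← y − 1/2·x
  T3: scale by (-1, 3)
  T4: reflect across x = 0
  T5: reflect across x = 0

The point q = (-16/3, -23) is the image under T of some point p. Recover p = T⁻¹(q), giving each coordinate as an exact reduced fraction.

p = (1/3, -5)

T1 = [1 -1 0; 0 1 0; 0 0 1]
T2·T1 = [1 -1 0; -1/2 3/2 0; 0 0 1]
T3·…·T1 = [-1 1 0; -3/2 9/2 0; 0 0 1]
T4·…·T1 = [1 -1 0; -3/2 9/2 0; 0 0 1]
T5·…·T1 = [-1 1 0; -3/2 9/2 0; 0 0 1]
det M = -3; M⁻¹ = [-3/2 1/3 0; -1/2 1/3 0; 0 0 1]
M⁻¹ · (-16/3, -23)ᵀ = (1/3, -5)ᵀ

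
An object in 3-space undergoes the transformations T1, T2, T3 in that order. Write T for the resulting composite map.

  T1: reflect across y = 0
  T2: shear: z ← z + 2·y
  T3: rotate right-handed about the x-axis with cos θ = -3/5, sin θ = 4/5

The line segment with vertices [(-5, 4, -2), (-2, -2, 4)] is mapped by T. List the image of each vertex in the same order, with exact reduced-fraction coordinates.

T1 reflect across y = 0: (-5, 4, -2) → (-5, -4, -2); (-2, -2, 4) → (-2, 2, 4)
T2 shear: z ← z + 2·y: (-5, -4, -2) → (-5, -4, -10); (-2, 2, 4) → (-2, 2, 8)
T3 rotate right-handed about the x-axis with cos θ = -3/5, sin θ = 4/5: (-5, -4, -10) → (-5, 52/5, 14/5); (-2, 2, 8) → (-2, -38/5, -16/5)

image vertices: (-5, 52/5, 14/5), (-2, -38/5, -16/5)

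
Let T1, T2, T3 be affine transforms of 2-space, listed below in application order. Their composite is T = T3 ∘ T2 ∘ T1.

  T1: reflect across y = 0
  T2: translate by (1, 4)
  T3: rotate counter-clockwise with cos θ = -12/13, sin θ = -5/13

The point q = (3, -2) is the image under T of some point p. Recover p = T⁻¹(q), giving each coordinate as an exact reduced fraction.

p = (-3, 1)

T1 = [1 0 0; 0 -1 0; 0 0 1]
T2·T1 = [1 0 1; 0 -1 4; 0 0 1]
T3·…·T1 = [-12/13 -5/13 8/13; -5/13 12/13 -53/13; 0 0 1]
det M = -1; M⁻¹ = [-12/13 -5/13 -1; -5/13 12/13 4; 0 0 1]
M⁻¹ · (3, -2)ᵀ = (-3, 1)ᵀ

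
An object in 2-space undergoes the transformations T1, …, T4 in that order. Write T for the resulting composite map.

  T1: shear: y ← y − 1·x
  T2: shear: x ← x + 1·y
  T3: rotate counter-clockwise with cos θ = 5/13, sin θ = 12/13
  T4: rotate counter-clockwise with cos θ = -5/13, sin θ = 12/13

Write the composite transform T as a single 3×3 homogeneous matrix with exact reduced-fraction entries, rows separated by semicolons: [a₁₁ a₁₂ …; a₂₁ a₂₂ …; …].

T1 = [1 0 0; -1 1 0; 0 0 1]
T2·T1 = [0 1 0; -1 1 0; 0 0 1]
T3·…·T1 = [12/13 -7/13 0; -5/13 17/13 0; 0 0 1]
T4·…·T1 = [0 -1 0; 1 -1 0; 0 0 1]

T = [0 -1 0; 1 -1 0; 0 0 1]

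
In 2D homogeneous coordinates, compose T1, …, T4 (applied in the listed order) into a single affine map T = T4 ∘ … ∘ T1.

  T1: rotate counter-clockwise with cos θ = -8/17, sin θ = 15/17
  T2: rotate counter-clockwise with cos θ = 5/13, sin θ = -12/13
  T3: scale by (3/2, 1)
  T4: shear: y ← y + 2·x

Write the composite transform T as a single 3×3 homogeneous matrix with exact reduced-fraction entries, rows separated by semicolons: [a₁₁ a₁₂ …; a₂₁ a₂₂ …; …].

T1 = [-8/17 -15/17 0; 15/17 -8/17 0; 0 0 1]
T2·T1 = [140/221 -171/221 0; 171/221 140/221 0; 0 0 1]
T3·…·T1 = [210/221 -513/442 0; 171/221 140/221 0; 0 0 1]
T4·…·T1 = [210/221 -513/442 0; 591/221 -373/221 0; 0 0 1]

T = [210/221 -513/442 0; 591/221 -373/221 0; 0 0 1]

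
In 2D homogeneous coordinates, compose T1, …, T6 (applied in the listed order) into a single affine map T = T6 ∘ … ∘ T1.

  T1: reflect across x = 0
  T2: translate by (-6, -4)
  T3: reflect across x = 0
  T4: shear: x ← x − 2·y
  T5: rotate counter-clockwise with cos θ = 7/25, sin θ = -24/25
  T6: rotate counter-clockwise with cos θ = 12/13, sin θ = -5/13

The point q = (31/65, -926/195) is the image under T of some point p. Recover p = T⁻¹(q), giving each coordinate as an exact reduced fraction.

p = (2/3, 5)

T1 = [-1 0 0; 0 1 0; 0 0 1]
T2·T1 = [-1 0 -6; 0 1 -4; 0 0 1]
T3·…·T1 = [1 0 6; 0 1 -4; 0 0 1]
T4·…·T1 = [1 -2 14; 0 1 -4; 0 0 1]
T5·…·T1 = [7/25 2/5 2/25; -24/25 11/5 -364/25; 0 0 1]
T6·…·T1 = [-36/325 79/65 -1796/325; -323/325 122/65 -4378/325; 0 0 1]
det M = 1; M⁻¹ = [122/65 -79/65 -6; 323/325 -36/325 4; 0 0 1]
M⁻¹ · (31/65, -926/195)ᵀ = (2/3, 5)ᵀ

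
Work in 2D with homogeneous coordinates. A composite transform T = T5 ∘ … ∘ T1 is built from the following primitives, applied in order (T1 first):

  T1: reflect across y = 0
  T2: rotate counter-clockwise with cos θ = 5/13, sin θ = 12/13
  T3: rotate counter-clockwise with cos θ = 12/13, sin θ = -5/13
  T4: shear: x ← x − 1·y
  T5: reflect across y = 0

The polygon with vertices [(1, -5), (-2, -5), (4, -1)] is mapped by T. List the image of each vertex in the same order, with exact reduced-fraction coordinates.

T1 reflect across y = 0: (1, -5) → (1, 5); (-2, -5) → (-2, 5); (4, -1) → (4, 1)
T2 rotate counter-clockwise with cos θ = 5/13, sin θ = 12/13: (1, 5) → (-55/13, 37/13); (-2, 5) → (-70/13, 1/13); (4, 1) → (8/13, 53/13)
T3 rotate counter-clockwise with cos θ = 12/13, sin θ = -5/13: (-55/13, 37/13) → (-475/169, 719/169); (-70/13, 1/13) → (-835/169, 362/169); (8/13, 53/13) → (361/169, 596/169)
T4 shear: x ← x − 1·y: (-475/169, 719/169) → (-1194/169, 719/169); (-835/169, 362/169) → (-1197/169, 362/169); (361/169, 596/169) → (-235/169, 596/169)
T5 reflect across y = 0: (-1194/169, 719/169) → (-1194/169, -719/169); (-1197/169, 362/169) → (-1197/169, -362/169); (-235/169, 596/169) → (-235/169, -596/169)

image vertices: (-1194/169, -719/169), (-1197/169, -362/169), (-235/169, -596/169)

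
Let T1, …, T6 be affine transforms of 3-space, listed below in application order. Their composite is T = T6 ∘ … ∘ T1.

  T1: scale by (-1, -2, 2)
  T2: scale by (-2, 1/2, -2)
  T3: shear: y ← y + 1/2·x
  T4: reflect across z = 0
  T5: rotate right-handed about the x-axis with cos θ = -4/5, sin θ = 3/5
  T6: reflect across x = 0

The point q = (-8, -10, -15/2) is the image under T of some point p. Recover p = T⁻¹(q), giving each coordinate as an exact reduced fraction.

p = (4, 1/2, 3)

T1 = [-1 0 0 0; 0 -2 0 0; 0 0 2 0; 0 0 0 1]
T2·T1 = [2 0 0 0; 0 -1 0 0; 0 0 -4 0; 0 0 0 1]
T3·…·T1 = [2 0 0 0; 1 -1 0 0; 0 0 -4 0; 0 0 0 1]
T4·…·T1 = [2 0 0 0; 1 -1 0 0; 0 0 4 0; 0 0 0 1]
T5·…·T1 = [2 0 0 0; -4/5 4/5 -12/5 0; 3/5 -3/5 -16/5 0; 0 0 0 1]
T6·…·T1 = [-2 0 0 0; -4/5 4/5 -12/5 0; 3/5 -3/5 -16/5 0; 0 0 0 1]
det M = 8; M⁻¹ = [-1/2 0 0 0; -1/2 4/5 -3/5 0; 0 -3/20 -1/5 0; 0 0 0 1]
M⁻¹ · (-8, -10, -15/2)ᵀ = (4, 1/2, 3)ᵀ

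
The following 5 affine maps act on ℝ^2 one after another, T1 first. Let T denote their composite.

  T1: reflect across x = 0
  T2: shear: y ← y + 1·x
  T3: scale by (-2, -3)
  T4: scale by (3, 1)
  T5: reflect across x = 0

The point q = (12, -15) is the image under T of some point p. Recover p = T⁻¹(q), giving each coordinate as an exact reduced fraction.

p = (-2, 3)

T1 = [-1 0 0; 0 1 0; 0 0 1]
T2·T1 = [-1 0 0; -1 1 0; 0 0 1]
T3·…·T1 = [2 0 0; 3 -3 0; 0 0 1]
T4·…·T1 = [6 0 0; 3 -3 0; 0 0 1]
T5·…·T1 = [-6 0 0; 3 -3 0; 0 0 1]
det M = 18; M⁻¹ = [-1/6 0 0; -1/6 -1/3 0; 0 0 1]
M⁻¹ · (12, -15)ᵀ = (-2, 3)ᵀ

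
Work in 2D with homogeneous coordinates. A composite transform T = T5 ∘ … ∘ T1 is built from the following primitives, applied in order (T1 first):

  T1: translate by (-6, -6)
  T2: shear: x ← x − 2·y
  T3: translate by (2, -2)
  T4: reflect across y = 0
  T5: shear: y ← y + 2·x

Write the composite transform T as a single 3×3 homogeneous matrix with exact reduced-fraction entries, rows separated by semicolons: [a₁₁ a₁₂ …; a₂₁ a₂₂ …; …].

T1 = [1 0 -6; 0 1 -6; 0 0 1]
T2·T1 = [1 -2 6; 0 1 -6; 0 0 1]
T3·…·T1 = [1 -2 8; 0 1 -8; 0 0 1]
T4·…·T1 = [1 -2 8; 0 -1 8; 0 0 1]
T5·…·T1 = [1 -2 8; 2 -5 24; 0 0 1]

T = [1 -2 8; 2 -5 24; 0 0 1]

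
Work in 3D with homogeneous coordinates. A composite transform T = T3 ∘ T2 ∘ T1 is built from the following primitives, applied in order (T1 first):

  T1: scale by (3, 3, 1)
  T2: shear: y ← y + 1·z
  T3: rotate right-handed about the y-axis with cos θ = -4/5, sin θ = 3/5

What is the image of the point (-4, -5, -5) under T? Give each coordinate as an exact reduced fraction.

T1 scale by (3, 3, 1): (-4, -5, -5) → (-12, -15, -5)
T2 shear: y ← y + 1·z: (-12, -15, -5) → (-12, -20, -5)
T3 rotate right-handed about the y-axis with cos θ = -4/5, sin θ = 3/5: (-12, -20, -5) → (33/5, -20, 56/5)

T(p) = (33/5, -20, 56/5)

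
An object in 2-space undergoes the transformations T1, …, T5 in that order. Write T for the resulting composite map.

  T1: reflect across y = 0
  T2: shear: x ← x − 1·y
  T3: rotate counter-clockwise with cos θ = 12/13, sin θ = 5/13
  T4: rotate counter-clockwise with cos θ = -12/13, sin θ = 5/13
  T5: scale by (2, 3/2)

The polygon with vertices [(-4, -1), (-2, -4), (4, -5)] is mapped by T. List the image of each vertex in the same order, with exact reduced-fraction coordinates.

image vertices: (10, -3/2), (12, -6), (2, -15/2)

T1 reflect across y = 0: (-4, -1) → (-4, 1); (-2, -4) → (-2, 4); (4, -5) → (4, 5)
T2 shear: x ← x − 1·y: (-4, 1) → (-5, 1); (-2, 4) → (-6, 4); (4, 5) → (-1, 5)
T3 rotate counter-clockwise with cos θ = 12/13, sin θ = 5/13: (-5, 1) → (-5, -1); (-6, 4) → (-92/13, 18/13); (-1, 5) → (-37/13, 55/13)
T4 rotate counter-clockwise with cos θ = -12/13, sin θ = 5/13: (-5, -1) → (5, -1); (-92/13, 18/13) → (6, -4); (-37/13, 55/13) → (1, -5)
T5 scale by (2, 3/2): (5, -1) → (10, -3/2); (6, -4) → (12, -6); (1, -5) → (2, -15/2)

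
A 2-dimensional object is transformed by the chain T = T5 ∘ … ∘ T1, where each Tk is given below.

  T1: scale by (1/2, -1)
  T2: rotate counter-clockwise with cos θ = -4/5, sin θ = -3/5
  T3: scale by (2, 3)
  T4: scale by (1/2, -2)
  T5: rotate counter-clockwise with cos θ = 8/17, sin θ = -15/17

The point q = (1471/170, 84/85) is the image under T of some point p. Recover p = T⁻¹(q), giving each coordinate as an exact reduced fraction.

p = (-7/2, -3)

T1 = [1/2 0 0; 0 -1 0; 0 0 1]
T2·T1 = [-2/5 -3/5 0; -3/10 4/5 0; 0 0 1]
T3·…·T1 = [-4/5 -6/5 0; -9/10 12/5 0; 0 0 1]
T4·…·T1 = [-2/5 -3/5 0; 9/5 -24/5 0; 0 0 1]
T5·…·T1 = [7/5 -384/85 0; 6/5 -147/85 0; 0 0 1]
det M = 3; M⁻¹ = [-49/85 128/85 0; -2/5 7/15 0; 0 0 1]
M⁻¹ · (1471/170, 84/85)ᵀ = (-7/2, -3)ᵀ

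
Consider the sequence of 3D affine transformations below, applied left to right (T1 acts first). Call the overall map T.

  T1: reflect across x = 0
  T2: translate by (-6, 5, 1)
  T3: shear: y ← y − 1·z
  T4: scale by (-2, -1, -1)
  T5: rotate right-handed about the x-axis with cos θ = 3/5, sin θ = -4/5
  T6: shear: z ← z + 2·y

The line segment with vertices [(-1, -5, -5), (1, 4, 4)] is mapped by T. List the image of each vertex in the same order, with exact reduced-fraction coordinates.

T1 reflect across x = 0: (-1, -5, -5) → (1, -5, -5); (1, 4, 4) → (-1, 4, 4)
T2 translate by (-6, 5, 1): (1, -5, -5) → (-5, 0, -4); (-1, 4, 4) → (-7, 9, 5)
T3 shear: y ← y − 1·z: (-5, 0, -4) → (-5, 4, -4); (-7, 9, 5) → (-7, 4, 5)
T4 scale by (-2, -1, -1): (-5, 4, -4) → (10, -4, 4); (-7, 4, 5) → (14, -4, -5)
T5 rotate right-handed about the x-axis with cos θ = 3/5, sin θ = -4/5: (10, -4, 4) → (10, 4/5, 28/5); (14, -4, -5) → (14, -32/5, 1/5)
T6 shear: z ← z + 2·y: (10, 4/5, 28/5) → (10, 4/5, 36/5); (14, -32/5, 1/5) → (14, -32/5, -63/5)

image vertices: (10, 4/5, 36/5), (14, -32/5, -63/5)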